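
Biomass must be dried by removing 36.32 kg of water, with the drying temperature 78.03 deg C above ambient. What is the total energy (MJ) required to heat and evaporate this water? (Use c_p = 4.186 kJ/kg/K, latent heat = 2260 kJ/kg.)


E = m_water * (4.186 * dT + 2260) / 1000
= 36.32 * (4.186 * 78.03 + 2260) / 1000
= 93.9465 MJ

93.9465 MJ


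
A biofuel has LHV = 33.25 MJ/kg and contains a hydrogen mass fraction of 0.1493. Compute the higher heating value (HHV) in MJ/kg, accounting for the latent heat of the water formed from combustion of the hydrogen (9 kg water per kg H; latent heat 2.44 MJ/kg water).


HHV = LHV + H_frac * 9 * 2.44
= 33.25 + 0.1493 * 9 * 2.44
= 36.5286 MJ/kg

36.5286 MJ/kg


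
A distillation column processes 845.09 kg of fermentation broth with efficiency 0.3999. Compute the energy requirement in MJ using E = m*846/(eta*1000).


E = m * 846 / (eta * 1000)
= 845.09 * 846 / (0.3999 * 1000)
= 1787.8123 MJ

1787.8123 MJ


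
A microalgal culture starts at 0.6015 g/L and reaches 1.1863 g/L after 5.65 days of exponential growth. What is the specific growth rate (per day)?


mu = ln(X2/X1) / dt
= ln(1.1863/0.6015) / 5.65
= 0.1202 per day

0.1202 per day


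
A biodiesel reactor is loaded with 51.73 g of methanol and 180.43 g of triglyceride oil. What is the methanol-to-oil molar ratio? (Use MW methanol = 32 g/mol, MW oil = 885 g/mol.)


Molar ratio = n_MeOH / n_oil = (MeOH/32) / (oil/885) = (MeOH * 885) / (32 * oil)
= (51.73 * 885) / (32 * 180.43)
= 7.9292

7.9292


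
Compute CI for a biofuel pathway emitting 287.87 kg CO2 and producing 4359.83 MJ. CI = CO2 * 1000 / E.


CI = CO2 * 1000 / E
= 287.87 * 1000 / 4359.83
= 66.0278 g CO2/MJ

66.0278 g CO2/MJ


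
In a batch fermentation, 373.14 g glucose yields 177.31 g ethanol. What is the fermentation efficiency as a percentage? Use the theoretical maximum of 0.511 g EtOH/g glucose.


Fermentation efficiency = (actual / (0.511 * glucose)) * 100
= (177.31 / (0.511 * 373.14)) * 100
= 92.9909%

92.9909%


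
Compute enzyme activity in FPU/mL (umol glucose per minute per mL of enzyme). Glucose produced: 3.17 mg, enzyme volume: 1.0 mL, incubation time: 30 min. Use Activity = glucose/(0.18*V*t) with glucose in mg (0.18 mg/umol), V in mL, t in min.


Activity = glucose_mg / (0.18 mg/umol * V_mL * t_min)
= 3.17 / (0.18 * 1.0 * 30)
= 0.5870 FPU/mL

0.5870 FPU/mL


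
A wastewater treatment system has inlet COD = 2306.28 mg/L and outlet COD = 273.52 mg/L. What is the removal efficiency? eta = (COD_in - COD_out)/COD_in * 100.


eta = (COD_in - COD_out) / COD_in * 100
= (2306.28 - 273.52) / 2306.28 * 100
= 88.1402%

88.1402%


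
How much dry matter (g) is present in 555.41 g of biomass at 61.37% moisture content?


Wd = Ww * (1 - MC/100)
= 555.41 * (1 - 61.37/100)
= 214.5549 g

214.5549 g


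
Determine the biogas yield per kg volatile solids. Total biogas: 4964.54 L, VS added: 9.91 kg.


Y = V / VS
= 4964.54 / 9.91
= 500.9627 L/kg VS

500.9627 L/kg VS


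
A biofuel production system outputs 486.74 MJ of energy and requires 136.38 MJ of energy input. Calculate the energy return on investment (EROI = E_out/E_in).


EROI = E_out / E_in
= 486.74 / 136.38
= 3.5690

3.5690


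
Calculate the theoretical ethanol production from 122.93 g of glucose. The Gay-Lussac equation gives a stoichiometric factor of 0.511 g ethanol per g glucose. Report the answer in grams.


Theoretical ethanol yield: m_EtOH = 0.511 * m_glucose
m_EtOH = 0.511 * 122.93 = 62.8172 g

62.8172 g


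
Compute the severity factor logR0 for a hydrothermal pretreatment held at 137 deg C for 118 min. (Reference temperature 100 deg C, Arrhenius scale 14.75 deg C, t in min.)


logR0 = log10(t * exp((T - 100) / 14.75))
= log10(118 * exp((137 - 100) / 14.75))
= 3.1613

3.1613


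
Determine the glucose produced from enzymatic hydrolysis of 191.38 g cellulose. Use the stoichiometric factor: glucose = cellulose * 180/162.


glucose = cellulose * 180/162
= 191.38 * 180/162
= 212.6444 g

212.6444 g


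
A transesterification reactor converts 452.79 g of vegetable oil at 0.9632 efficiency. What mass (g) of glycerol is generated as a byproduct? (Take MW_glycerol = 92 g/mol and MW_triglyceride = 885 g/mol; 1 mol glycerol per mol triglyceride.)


glycerol = oil * conv * (92/885)
= 452.79 * 0.9632 * 92 / 885
= 45.3375 g

45.3375 g


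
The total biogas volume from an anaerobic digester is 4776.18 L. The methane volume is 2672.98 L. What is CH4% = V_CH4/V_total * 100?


CH4% = V_CH4 / V_total * 100
= 2672.98 / 4776.18 * 100
= 55.9648%

55.9648%


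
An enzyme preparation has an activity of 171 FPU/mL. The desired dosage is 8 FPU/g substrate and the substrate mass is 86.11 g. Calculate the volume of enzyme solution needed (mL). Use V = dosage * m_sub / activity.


V = dosage * m_sub / activity
V = 8 * 86.11 / 171
V = 4.0285 mL

4.0285 mL


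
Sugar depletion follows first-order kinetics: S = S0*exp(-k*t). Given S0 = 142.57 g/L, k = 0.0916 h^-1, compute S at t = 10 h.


S = S0 * exp(-k * t)
S = 142.57 * exp(-0.0916 * 10)
S = 57.0446 g/L

57.0446 g/L


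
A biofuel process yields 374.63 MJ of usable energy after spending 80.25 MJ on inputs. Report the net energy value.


NEV = E_out - E_in
= 374.63 - 80.25
= 294.3800 MJ

294.3800 MJ


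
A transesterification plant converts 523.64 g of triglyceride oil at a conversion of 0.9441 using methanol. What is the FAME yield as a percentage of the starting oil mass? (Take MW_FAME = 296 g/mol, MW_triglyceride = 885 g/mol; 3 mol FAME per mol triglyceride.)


m_FAME = oil * conv * (3 * 296 / 885) = oil * conv * (888/885)
= 523.64 * 0.9441 * 888 / 885
= 496.0443 g
Y = m_FAME / oil * 100 = conv * (888/885) * 100
= 0.9441 * 888 / 885 * 100
= 94.73%

94.73%


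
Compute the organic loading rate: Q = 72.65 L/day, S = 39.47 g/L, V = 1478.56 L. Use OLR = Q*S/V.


OLR = Q * S / V
= 72.65 * 39.47 / 1478.56
= 1.9394 g/L/day

1.9394 g/L/day


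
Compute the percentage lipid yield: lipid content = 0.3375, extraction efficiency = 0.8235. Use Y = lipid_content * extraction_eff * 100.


Y = lipid_content * extraction_eff * 100
= 0.3375 * 0.8235 * 100
= 27.7931%

27.7931%


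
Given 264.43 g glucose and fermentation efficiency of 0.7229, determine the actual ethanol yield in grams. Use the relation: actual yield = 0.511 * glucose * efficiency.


Actual ethanol: m = 0.511 * 264.43 * 0.7229
m = 97.6809 g

97.6809 g


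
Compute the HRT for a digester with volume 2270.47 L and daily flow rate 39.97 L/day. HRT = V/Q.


HRT = V / Q
= 2270.47 / 39.97
= 56.8044 days

56.8044 days


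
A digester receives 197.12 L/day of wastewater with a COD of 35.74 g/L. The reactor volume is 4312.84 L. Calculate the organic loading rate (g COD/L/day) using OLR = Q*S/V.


OLR = Q * S / V
= 197.12 * 35.74 / 4312.84
= 1.6335 g/L/day

1.6335 g/L/day


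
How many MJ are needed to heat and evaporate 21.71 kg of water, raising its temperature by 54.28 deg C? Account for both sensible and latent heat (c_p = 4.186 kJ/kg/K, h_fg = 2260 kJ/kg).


E = m_water * (4.186 * dT + 2260) / 1000
= 21.71 * (4.186 * 54.28 + 2260) / 1000
= 53.9975 MJ

53.9975 MJ


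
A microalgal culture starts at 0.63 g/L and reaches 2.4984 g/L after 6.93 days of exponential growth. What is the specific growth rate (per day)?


mu = ln(X2/X1) / dt
= ln(2.4984/0.63) / 6.93
= 0.1988 per day

0.1988 per day


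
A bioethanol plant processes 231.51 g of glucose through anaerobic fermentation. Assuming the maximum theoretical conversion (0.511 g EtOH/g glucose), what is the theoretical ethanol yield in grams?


Theoretical ethanol yield: m_EtOH = 0.511 * m_glucose
m_EtOH = 0.511 * 231.51 = 118.3016 g

118.3016 g


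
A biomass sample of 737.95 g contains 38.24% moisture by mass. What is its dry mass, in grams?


Wd = Ww * (1 - MC/100)
= 737.95 * (1 - 38.24/100)
= 455.7579 g

455.7579 g


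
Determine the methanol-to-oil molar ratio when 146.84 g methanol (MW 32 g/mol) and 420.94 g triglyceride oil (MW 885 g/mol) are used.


Molar ratio = n_MeOH / n_oil = (MeOH/32) / (oil/885) = (MeOH * 885) / (32 * oil)
= (146.84 * 885) / (32 * 420.94)
= 9.6476

9.6476


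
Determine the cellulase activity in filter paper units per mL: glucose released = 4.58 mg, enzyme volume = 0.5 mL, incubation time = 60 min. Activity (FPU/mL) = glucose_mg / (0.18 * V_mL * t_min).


Activity = glucose_mg / (0.18 mg/umol * V_mL * t_min)
= 4.58 / (0.18 * 0.5 * 60)
= 0.8481 FPU/mL

0.8481 FPU/mL


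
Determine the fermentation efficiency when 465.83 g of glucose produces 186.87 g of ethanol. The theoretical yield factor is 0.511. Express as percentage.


Fermentation efficiency = (actual / (0.511 * glucose)) * 100
= (186.87 / (0.511 * 465.83)) * 100
= 78.5039%

78.5039%


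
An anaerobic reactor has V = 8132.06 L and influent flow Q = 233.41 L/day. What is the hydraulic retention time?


HRT = V / Q
= 8132.06 / 233.41
= 34.8402 days

34.8402 days


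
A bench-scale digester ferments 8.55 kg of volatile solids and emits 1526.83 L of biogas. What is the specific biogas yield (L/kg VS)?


Y = V / VS
= 1526.83 / 8.55
= 178.5766 L/kg VS

178.5766 L/kg VS


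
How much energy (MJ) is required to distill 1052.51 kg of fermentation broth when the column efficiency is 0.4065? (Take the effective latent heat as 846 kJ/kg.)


E = m * 846 / (eta * 1000)
= 1052.51 * 846 / (0.4065 * 1000)
= 2190.4636 MJ

2190.4636 MJ


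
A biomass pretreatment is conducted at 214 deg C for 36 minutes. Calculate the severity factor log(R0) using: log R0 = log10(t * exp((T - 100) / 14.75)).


logR0 = log10(t * exp((T - 100) / 14.75))
= log10(36 * exp((214 - 100) / 14.75))
= 4.9129

4.9129


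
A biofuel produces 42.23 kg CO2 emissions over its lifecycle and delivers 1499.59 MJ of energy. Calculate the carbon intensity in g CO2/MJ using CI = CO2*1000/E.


CI = CO2 * 1000 / E
= 42.23 * 1000 / 1499.59
= 28.1610 g CO2/MJ

28.1610 g CO2/MJ


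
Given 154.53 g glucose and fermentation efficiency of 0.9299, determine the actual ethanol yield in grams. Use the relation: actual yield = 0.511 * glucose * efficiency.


Actual ethanol: m = 0.511 * 154.53 * 0.9299
m = 73.4294 g

73.4294 g


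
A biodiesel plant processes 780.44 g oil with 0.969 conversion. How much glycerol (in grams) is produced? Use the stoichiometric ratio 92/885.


glycerol = oil * conv * (92/885)
= 780.44 * 0.969 * 92 / 885
= 78.6154 g

78.6154 g


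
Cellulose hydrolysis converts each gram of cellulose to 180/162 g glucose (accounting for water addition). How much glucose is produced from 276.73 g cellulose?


glucose = cellulose * 180/162
= 276.73 * 180/162
= 307.4778 g

307.4778 g


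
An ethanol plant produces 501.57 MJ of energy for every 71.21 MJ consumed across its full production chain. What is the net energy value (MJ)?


NEV = E_out - E_in
= 501.57 - 71.21
= 430.3600 MJ

430.3600 MJ


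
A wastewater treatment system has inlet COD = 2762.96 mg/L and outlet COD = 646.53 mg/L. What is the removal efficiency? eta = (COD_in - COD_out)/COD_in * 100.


eta = (COD_in - COD_out) / COD_in * 100
= (2762.96 - 646.53) / 2762.96 * 100
= 76.6001%

76.6001%


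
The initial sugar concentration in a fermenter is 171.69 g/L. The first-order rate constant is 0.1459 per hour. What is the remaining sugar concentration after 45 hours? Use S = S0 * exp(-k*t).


S = S0 * exp(-k * t)
S = 171.69 * exp(-0.1459 * 45)
S = 0.2418 g/L

0.2418 g/L


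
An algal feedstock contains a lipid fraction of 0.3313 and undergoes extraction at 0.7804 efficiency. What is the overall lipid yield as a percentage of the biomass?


Y = lipid_content * extraction_eff * 100
= 0.3313 * 0.7804 * 100
= 25.8547%

25.8547%


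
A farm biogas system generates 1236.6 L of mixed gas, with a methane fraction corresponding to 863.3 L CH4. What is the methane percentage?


CH4% = V_CH4 / V_total * 100
= 863.3 / 1236.6 * 100
= 69.8124%

69.8124%


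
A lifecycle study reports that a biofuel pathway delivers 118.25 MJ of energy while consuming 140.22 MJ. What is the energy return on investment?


EROI = E_out / E_in
= 118.25 / 140.22
= 0.8433

0.8433


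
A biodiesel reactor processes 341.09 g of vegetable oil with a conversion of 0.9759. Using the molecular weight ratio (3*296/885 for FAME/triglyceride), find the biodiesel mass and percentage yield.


m_FAME = oil * conv * (3 * 296 / 885) = oil * conv * (888/885)
= 341.09 * 0.9759 * 888 / 885
= 333.9981 g
Y = m_FAME / oil * 100 = conv * (888/885) * 100
= 0.9759 * 888 / 885 * 100
= 97.92%

333.9981 g FAME; Y = 97.92%


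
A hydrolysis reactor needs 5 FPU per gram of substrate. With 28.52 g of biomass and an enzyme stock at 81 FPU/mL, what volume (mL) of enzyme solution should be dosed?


V = dosage * m_sub / activity
V = 5 * 28.52 / 81
V = 1.7605 mL

1.7605 mL


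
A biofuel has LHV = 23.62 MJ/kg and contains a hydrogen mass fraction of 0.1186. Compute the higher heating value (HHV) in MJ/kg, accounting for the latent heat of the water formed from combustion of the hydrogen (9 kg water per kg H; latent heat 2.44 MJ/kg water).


HHV = LHV + H_frac * 9 * 2.44
= 23.62 + 0.1186 * 9 * 2.44
= 26.2245 MJ/kg

26.2245 MJ/kg


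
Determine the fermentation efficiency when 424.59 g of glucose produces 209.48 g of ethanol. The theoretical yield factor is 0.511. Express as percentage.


Fermentation efficiency = (actual / (0.511 * glucose)) * 100
= (209.48 / (0.511 * 424.59)) * 100
= 96.5499%

96.5499%


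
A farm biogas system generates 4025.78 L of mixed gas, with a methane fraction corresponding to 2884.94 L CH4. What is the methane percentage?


CH4% = V_CH4 / V_total * 100
= 2884.94 / 4025.78 * 100
= 71.6616%

71.6616%


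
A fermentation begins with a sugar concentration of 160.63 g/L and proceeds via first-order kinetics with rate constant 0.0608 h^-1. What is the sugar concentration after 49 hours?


S = S0 * exp(-k * t)
S = 160.63 * exp(-0.0608 * 49)
S = 8.1654 g/L

8.1654 g/L


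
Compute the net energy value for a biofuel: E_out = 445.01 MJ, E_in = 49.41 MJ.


NEV = E_out - E_in
= 445.01 - 49.41
= 395.6000 MJ

395.6000 MJ


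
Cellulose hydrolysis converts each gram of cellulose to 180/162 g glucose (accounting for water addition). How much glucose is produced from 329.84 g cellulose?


glucose = cellulose * 180/162
= 329.84 * 180/162
= 366.4889 g

366.4889 g


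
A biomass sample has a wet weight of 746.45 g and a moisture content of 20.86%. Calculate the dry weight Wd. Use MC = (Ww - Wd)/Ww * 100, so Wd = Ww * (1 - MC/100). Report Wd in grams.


Wd = Ww * (1 - MC/100)
= 746.45 * (1 - 20.86/100)
= 590.7405 g

590.7405 g


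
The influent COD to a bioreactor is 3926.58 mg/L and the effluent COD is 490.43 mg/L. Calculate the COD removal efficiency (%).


eta = (COD_in - COD_out) / COD_in * 100
= (3926.58 - 490.43) / 3926.58 * 100
= 87.5100%

87.5100%


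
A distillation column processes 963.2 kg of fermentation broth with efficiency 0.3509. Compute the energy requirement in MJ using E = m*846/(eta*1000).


E = m * 846 / (eta * 1000)
= 963.2 * 846 / (0.3509 * 1000)
= 2322.2206 MJ

2322.2206 MJ


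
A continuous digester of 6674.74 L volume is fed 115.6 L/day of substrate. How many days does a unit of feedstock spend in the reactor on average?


HRT = V / Q
= 6674.74 / 115.6
= 57.7400 days

57.7400 days


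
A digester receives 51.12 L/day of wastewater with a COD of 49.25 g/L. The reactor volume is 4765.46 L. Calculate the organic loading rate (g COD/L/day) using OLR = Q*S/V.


OLR = Q * S / V
= 51.12 * 49.25 / 4765.46
= 0.5283 g/L/day

0.5283 g/L/day


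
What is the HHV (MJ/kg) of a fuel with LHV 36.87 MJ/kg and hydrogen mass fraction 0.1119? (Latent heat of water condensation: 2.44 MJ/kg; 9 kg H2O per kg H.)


HHV = LHV + H_frac * 9 * 2.44
= 36.87 + 0.1119 * 9 * 2.44
= 39.3273 MJ/kg

39.3273 MJ/kg


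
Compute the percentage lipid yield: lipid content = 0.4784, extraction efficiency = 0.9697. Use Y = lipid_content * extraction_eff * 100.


Y = lipid_content * extraction_eff * 100
= 0.4784 * 0.9697 * 100
= 46.3904%

46.3904%


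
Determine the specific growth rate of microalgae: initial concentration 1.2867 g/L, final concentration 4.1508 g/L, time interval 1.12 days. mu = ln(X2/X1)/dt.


mu = ln(X2/X1) / dt
= ln(4.1508/1.2867) / 1.12
= 1.0457 per day

1.0457 per day


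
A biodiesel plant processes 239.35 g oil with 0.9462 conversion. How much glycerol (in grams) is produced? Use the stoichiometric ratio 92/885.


glycerol = oil * conv * (92/885)
= 239.35 * 0.9462 * 92 / 885
= 23.5430 g

23.5430 g


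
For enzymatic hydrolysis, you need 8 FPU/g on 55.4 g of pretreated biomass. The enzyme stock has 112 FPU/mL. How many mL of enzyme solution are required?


V = dosage * m_sub / activity
V = 8 * 55.4 / 112
V = 3.9571 mL

3.9571 mL


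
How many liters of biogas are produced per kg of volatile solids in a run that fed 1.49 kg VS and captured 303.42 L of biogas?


Y = V / VS
= 303.42 / 1.49
= 203.6376 L/kg VS

203.6376 L/kg VS


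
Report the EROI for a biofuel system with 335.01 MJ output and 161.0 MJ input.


EROI = E_out / E_in
= 335.01 / 161.0
= 2.0808

2.0808


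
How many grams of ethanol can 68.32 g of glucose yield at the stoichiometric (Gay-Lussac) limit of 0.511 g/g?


Theoretical ethanol yield: m_EtOH = 0.511 * m_glucose
m_EtOH = 0.511 * 68.32 = 34.9115 g

34.9115 g


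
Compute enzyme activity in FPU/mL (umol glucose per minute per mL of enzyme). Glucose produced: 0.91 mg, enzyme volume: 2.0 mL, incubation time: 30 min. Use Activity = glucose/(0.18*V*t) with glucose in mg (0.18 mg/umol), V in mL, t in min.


Activity = glucose_mg / (0.18 mg/umol * V_mL * t_min)
= 0.91 / (0.18 * 2.0 * 30)
= 0.0843 FPU/mL

0.0843 FPU/mL


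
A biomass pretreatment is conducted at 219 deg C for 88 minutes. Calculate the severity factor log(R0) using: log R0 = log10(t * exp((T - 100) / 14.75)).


logR0 = log10(t * exp((T - 100) / 14.75))
= log10(88 * exp((219 - 100) / 14.75))
= 5.4483

5.4483


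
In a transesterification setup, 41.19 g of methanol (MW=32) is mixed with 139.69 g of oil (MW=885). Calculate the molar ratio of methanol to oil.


Molar ratio = n_MeOH / n_oil = (MeOH/32) / (oil/885) = (MeOH * 885) / (32 * oil)
= (41.19 * 885) / (32 * 139.69)
= 8.1549

8.1549


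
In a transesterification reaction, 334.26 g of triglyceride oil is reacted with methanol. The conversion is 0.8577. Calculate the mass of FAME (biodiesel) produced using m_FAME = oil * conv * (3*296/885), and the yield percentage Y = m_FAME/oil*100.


m_FAME = oil * conv * (3 * 296 / 885) = oil * conv * (888/885)
= 334.26 * 0.8577 * 888 / 885
= 287.6666 g
Y = m_FAME / oil * 100 = conv * (888/885) * 100
= 0.8577 * 888 / 885 * 100
= 86.06%

287.6666 g FAME; Y = 86.06%


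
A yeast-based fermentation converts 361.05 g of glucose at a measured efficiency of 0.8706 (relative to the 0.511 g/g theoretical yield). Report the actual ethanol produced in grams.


Actual ethanol: m = 0.511 * 361.05 * 0.8706
m = 160.6227 g

160.6227 g


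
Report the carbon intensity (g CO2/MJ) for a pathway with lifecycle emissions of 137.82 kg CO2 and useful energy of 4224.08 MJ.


CI = CO2 * 1000 / E
= 137.82 * 1000 / 4224.08
= 32.6272 g CO2/MJ

32.6272 g CO2/MJ


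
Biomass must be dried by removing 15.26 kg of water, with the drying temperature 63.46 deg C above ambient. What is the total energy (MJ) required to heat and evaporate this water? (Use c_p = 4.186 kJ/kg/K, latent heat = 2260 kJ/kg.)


E = m_water * (4.186 * dT + 2260) / 1000
= 15.26 * (4.186 * 63.46 + 2260) / 1000
= 38.5413 MJ

38.5413 MJ


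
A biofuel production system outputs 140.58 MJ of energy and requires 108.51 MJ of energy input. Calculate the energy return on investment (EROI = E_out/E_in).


EROI = E_out / E_in
= 140.58 / 108.51
= 1.2955

1.2955


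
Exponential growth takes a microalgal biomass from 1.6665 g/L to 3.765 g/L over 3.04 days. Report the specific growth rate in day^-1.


mu = ln(X2/X1) / dt
= ln(3.765/1.6665) / 3.04
= 0.2681 per day

0.2681 per day


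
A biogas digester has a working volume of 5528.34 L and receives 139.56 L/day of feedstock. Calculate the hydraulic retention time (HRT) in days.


HRT = V / Q
= 5528.34 / 139.56
= 39.6126 days

39.6126 days


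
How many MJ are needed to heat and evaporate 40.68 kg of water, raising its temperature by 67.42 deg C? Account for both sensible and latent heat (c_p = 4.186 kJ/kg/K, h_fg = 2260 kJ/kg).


E = m_water * (4.186 * dT + 2260) / 1000
= 40.68 * (4.186 * 67.42 + 2260) / 1000
= 103.4175 MJ

103.4175 MJ


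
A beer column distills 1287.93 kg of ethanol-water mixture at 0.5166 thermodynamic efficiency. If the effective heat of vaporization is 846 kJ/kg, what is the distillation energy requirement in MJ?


E = m * 846 / (eta * 1000)
= 1287.93 * 846 / (0.5166 * 1000)
= 2109.1537 MJ

2109.1537 MJ


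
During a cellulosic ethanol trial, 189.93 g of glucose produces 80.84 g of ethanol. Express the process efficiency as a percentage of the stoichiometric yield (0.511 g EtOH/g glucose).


Fermentation efficiency = (actual / (0.511 * glucose)) * 100
= (80.84 / (0.511 * 189.93)) * 100
= 83.2936%

83.2936%


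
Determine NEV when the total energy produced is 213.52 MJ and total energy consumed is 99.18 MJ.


NEV = E_out - E_in
= 213.52 - 99.18
= 114.3400 MJ

114.3400 MJ


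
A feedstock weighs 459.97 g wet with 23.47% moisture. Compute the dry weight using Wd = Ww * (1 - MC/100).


Wd = Ww * (1 - MC/100)
= 459.97 * (1 - 23.47/100)
= 352.0150 g

352.0150 g


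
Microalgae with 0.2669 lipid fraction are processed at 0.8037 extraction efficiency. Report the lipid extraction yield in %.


Y = lipid_content * extraction_eff * 100
= 0.2669 * 0.8037 * 100
= 21.4508%

21.4508%


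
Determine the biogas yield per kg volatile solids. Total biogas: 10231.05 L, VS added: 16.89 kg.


Y = V / VS
= 10231.05 / 16.89
= 605.7460 L/kg VS

605.7460 L/kg VS


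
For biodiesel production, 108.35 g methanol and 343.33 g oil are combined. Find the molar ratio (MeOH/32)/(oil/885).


Molar ratio = n_MeOH / n_oil = (MeOH/32) / (oil/885) = (MeOH * 885) / (32 * oil)
= (108.35 * 885) / (32 * 343.33)
= 8.7279

8.7279


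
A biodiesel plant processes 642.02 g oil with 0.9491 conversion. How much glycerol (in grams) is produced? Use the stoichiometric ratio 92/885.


glycerol = oil * conv * (92/885)
= 642.02 * 0.9491 * 92 / 885
= 63.3439 g

63.3439 g


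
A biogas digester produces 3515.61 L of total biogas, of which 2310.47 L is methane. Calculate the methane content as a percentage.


CH4% = V_CH4 / V_total * 100
= 2310.47 / 3515.61 * 100
= 65.7203%

65.7203%


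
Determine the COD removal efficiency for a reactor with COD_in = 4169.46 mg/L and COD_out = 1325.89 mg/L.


eta = (COD_in - COD_out) / COD_in * 100
= (4169.46 - 1325.89) / 4169.46 * 100
= 68.2000%

68.2000%


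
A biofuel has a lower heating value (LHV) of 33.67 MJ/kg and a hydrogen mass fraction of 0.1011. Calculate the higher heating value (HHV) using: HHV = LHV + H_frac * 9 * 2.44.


HHV = LHV + H_frac * 9 * 2.44
= 33.67 + 0.1011 * 9 * 2.44
= 35.8902 MJ/kg

35.8902 MJ/kg


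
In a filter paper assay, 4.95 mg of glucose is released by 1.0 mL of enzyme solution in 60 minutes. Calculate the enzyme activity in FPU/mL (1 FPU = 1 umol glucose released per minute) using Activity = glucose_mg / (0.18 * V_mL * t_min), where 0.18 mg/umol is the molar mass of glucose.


Activity = glucose_mg / (0.18 mg/umol * V_mL * t_min)
= 4.95 / (0.18 * 1.0 * 60)
= 0.4583 FPU/mL

0.4583 FPU/mL


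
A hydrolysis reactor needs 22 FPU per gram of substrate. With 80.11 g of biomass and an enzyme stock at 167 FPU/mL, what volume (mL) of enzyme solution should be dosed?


V = dosage * m_sub / activity
V = 22 * 80.11 / 167
V = 10.5534 mL

10.5534 mL


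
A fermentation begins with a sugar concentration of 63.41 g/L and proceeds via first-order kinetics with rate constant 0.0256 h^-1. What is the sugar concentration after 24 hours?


S = S0 * exp(-k * t)
S = 63.41 * exp(-0.0256 * 24)
S = 34.3026 g/L

34.3026 g/L


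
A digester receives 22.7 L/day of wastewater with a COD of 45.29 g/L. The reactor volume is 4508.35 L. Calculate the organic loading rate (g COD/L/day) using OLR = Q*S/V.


OLR = Q * S / V
= 22.7 * 45.29 / 4508.35
= 0.2280 g/L/day

0.2280 g/L/day


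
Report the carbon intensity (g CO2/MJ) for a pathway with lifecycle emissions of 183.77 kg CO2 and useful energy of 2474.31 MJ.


CI = CO2 * 1000 / E
= 183.77 * 1000 / 2474.31
= 74.2712 g CO2/MJ

74.2712 g CO2/MJ


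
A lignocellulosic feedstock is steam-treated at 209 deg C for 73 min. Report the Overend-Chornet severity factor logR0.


logR0 = log10(t * exp((T - 100) / 14.75))
= log10(73 * exp((209 - 100) / 14.75))
= 5.0727

5.0727


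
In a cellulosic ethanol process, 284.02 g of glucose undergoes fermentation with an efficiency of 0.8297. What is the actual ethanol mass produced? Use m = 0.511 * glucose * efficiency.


Actual ethanol: m = 0.511 * 284.02 * 0.8297
m = 120.4179 g

120.4179 g


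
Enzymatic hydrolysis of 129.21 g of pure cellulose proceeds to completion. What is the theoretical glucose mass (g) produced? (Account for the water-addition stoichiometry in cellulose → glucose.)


glucose = cellulose * 180/162
= 129.21 * 180/162
= 143.5667 g

143.5667 g


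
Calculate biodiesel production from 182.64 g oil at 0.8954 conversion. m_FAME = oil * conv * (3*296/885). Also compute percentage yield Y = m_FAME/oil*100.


m_FAME = oil * conv * (3 * 296 / 885) = oil * conv * (888/885)
= 182.64 * 0.8954 * 888 / 885
= 164.0902 g
Y = m_FAME / oil * 100 = conv * (888/885) * 100
= 0.8954 * 888 / 885 * 100
= 89.84%

164.0902 g FAME; Y = 89.84%


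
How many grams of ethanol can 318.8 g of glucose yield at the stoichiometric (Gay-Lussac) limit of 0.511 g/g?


Theoretical ethanol yield: m_EtOH = 0.511 * m_glucose
m_EtOH = 0.511 * 318.8 = 162.9068 g

162.9068 g


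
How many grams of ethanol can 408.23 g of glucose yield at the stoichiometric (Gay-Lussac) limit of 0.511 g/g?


Theoretical ethanol yield: m_EtOH = 0.511 * m_glucose
m_EtOH = 0.511 * 408.23 = 208.6055 g

208.6055 g


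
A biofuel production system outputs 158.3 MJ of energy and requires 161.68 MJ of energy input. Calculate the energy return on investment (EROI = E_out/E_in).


EROI = E_out / E_in
= 158.3 / 161.68
= 0.9791

0.9791


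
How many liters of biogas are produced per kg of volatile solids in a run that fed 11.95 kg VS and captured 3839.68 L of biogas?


Y = V / VS
= 3839.68 / 11.95
= 321.3121 L/kg VS

321.3121 L/kg VS


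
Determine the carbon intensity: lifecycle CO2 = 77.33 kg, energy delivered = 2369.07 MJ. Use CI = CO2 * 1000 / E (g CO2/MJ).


CI = CO2 * 1000 / E
= 77.33 * 1000 / 2369.07
= 32.6415 g CO2/MJ

32.6415 g CO2/MJ


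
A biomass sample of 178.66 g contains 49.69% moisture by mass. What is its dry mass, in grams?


Wd = Ww * (1 - MC/100)
= 178.66 * (1 - 49.69/100)
= 89.8838 g

89.8838 g


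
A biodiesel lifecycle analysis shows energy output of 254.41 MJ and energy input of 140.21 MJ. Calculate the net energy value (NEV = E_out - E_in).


NEV = E_out - E_in
= 254.41 - 140.21
= 114.2000 MJ

114.2000 MJ


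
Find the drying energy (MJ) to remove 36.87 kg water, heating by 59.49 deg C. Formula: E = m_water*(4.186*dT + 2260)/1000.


E = m_water * (4.186 * dT + 2260) / 1000
= 36.87 * (4.186 * 59.49 + 2260) / 1000
= 92.5078 MJ

92.5078 MJ


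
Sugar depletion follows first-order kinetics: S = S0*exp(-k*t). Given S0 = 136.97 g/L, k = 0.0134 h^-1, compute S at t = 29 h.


S = S0 * exp(-k * t)
S = 136.97 * exp(-0.0134 * 29)
S = 92.8664 g/L

92.8664 g/L


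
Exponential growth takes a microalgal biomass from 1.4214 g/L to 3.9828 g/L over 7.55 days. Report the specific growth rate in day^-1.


mu = ln(X2/X1) / dt
= ln(3.9828/1.4214) / 7.55
= 0.1365 per day

0.1365 per day


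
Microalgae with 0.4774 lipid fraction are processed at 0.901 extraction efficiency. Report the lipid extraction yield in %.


Y = lipid_content * extraction_eff * 100
= 0.4774 * 0.901 * 100
= 43.0137%

43.0137%


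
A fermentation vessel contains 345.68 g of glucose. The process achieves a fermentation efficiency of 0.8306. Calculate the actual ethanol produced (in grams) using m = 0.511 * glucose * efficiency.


Actual ethanol: m = 0.511 * 345.68 * 0.8306
m = 146.7192 g

146.7192 g


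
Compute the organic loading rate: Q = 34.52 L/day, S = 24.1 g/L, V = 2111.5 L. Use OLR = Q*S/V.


OLR = Q * S / V
= 34.52 * 24.1 / 2111.5
= 0.3940 g/L/day

0.3940 g/L/day


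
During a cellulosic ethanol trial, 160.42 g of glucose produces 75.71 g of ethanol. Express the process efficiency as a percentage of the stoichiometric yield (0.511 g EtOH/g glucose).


Fermentation efficiency = (actual / (0.511 * glucose)) * 100
= (75.71 / (0.511 * 160.42)) * 100
= 92.3579%

92.3579%


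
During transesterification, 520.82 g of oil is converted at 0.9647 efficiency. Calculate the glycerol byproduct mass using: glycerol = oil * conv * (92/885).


glycerol = oil * conv * (92/885)
= 520.82 * 0.9647 * 92 / 885
= 52.2305 g

52.2305 g


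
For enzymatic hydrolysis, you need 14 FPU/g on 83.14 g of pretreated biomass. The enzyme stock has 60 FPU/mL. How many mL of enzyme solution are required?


V = dosage * m_sub / activity
V = 14 * 83.14 / 60
V = 19.3993 mL

19.3993 mL


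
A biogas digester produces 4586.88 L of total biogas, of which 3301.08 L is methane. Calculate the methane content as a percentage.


CH4% = V_CH4 / V_total * 100
= 3301.08 / 4586.88 * 100
= 71.9679%

71.9679%


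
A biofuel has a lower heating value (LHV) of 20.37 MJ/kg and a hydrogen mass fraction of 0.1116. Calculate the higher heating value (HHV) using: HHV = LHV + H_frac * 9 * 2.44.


HHV = LHV + H_frac * 9 * 2.44
= 20.37 + 0.1116 * 9 * 2.44
= 22.8207 MJ/kg

22.8207 MJ/kg


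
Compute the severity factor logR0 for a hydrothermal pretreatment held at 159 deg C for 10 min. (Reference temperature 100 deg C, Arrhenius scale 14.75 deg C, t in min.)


logR0 = log10(t * exp((T - 100) / 14.75))
= log10(10 * exp((159 - 100) / 14.75))
= 2.7372

2.7372


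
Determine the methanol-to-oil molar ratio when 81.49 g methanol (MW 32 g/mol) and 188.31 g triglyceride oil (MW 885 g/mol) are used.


Molar ratio = n_MeOH / n_oil = (MeOH/32) / (oil/885) = (MeOH * 885) / (32 * oil)
= (81.49 * 885) / (32 * 188.31)
= 11.9681

11.9681


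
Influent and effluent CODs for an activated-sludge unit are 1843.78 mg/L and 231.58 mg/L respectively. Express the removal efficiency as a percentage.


eta = (COD_in - COD_out) / COD_in * 100
= (1843.78 - 231.58) / 1843.78 * 100
= 87.4399%

87.4399%


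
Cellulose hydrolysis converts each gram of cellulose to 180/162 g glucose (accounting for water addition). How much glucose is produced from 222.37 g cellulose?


glucose = cellulose * 180/162
= 222.37 * 180/162
= 247.0778 g

247.0778 g


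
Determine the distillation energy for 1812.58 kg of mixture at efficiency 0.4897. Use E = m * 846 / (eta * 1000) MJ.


E = m * 846 / (eta * 1000)
= 1812.58 * 846 / (0.4897 * 1000)
= 3131.3920 MJ

3131.3920 MJ


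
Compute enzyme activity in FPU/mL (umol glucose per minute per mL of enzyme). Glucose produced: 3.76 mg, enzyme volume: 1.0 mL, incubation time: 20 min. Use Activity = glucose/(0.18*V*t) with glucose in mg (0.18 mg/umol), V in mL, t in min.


Activity = glucose_mg / (0.18 mg/umol * V_mL * t_min)
= 3.76 / (0.18 * 1.0 * 20)
= 1.0444 FPU/mL

1.0444 FPU/mL


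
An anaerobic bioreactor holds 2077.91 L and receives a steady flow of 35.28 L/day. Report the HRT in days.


HRT = V / Q
= 2077.91 / 35.28
= 58.8977 days

58.8977 days


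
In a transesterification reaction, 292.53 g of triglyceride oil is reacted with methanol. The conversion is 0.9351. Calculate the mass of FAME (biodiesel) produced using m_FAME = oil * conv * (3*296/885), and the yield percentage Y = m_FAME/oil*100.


m_FAME = oil * conv * (3 * 296 / 885) = oil * conv * (888/885)
= 292.53 * 0.9351 * 888 / 885
= 274.4721 g
Y = m_FAME / oil * 100 = conv * (888/885) * 100
= 0.9351 * 888 / 885 * 100
= 93.83%

274.4721 g FAME; Y = 93.83%


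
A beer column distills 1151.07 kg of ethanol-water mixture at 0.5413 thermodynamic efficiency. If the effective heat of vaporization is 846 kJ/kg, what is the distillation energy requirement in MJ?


E = m * 846 / (eta * 1000)
= 1151.07 * 846 / (0.5413 * 1000)
= 1799.0120 MJ

1799.0120 MJ


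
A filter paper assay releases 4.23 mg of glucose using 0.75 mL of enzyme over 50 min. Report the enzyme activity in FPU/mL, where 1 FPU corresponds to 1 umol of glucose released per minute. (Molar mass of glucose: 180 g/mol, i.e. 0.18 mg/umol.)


Activity = glucose_mg / (0.18 mg/umol * V_mL * t_min)
= 4.23 / (0.18 * 0.75 * 50)
= 0.6267 FPU/mL

0.6267 FPU/mL


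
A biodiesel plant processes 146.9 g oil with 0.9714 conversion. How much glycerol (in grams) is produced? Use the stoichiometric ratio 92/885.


glycerol = oil * conv * (92/885)
= 146.9 * 0.9714 * 92 / 885
= 14.8342 g

14.8342 g


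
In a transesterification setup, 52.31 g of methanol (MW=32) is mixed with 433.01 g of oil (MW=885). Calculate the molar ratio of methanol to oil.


Molar ratio = n_MeOH / n_oil = (MeOH/32) / (oil/885) = (MeOH * 885) / (32 * oil)
= (52.31 * 885) / (32 * 433.01)
= 3.3410

3.3410


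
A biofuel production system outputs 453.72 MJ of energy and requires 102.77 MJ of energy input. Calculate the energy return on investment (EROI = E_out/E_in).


EROI = E_out / E_in
= 453.72 / 102.77
= 4.4149

4.4149


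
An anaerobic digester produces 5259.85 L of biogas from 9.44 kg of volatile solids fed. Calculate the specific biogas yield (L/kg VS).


Y = V / VS
= 5259.85 / 9.44
= 557.1875 L/kg VS

557.1875 L/kg VS


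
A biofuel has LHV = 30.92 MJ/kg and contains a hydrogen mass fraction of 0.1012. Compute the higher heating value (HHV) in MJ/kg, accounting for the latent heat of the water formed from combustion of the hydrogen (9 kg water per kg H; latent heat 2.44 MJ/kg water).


HHV = LHV + H_frac * 9 * 2.44
= 30.92 + 0.1012 * 9 * 2.44
= 33.1424 MJ/kg

33.1424 MJ/kg


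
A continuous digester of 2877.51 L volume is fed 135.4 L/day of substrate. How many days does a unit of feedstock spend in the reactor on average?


HRT = V / Q
= 2877.51 / 135.4
= 21.2519 days

21.2519 days


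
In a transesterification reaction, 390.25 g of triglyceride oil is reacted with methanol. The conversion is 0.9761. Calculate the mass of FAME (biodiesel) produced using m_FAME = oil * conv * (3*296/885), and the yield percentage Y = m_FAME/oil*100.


m_FAME = oil * conv * (3 * 296 / 885) = oil * conv * (888/885)
= 390.25 * 0.9761 * 888 / 885
= 382.2143 g
Y = m_FAME / oil * 100 = conv * (888/885) * 100
= 0.9761 * 888 / 885 * 100
= 97.94%

382.2143 g FAME; Y = 97.94%


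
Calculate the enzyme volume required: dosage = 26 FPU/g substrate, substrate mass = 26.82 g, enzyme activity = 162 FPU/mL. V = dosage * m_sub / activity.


V = dosage * m_sub / activity
V = 26 * 26.82 / 162
V = 4.3044 mL

4.3044 mL


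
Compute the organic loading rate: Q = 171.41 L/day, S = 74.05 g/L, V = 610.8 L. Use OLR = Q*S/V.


OLR = Q * S / V
= 171.41 * 74.05 / 610.8
= 20.7808 g/L/day

20.7808 g/L/day


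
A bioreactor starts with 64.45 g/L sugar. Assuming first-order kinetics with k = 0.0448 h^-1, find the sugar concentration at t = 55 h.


S = S0 * exp(-k * t)
S = 64.45 * exp(-0.0448 * 55)
S = 5.4843 g/L

5.4843 g/L


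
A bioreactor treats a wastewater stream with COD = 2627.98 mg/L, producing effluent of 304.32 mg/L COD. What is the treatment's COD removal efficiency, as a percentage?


eta = (COD_in - COD_out) / COD_in * 100
= (2627.98 - 304.32) / 2627.98 * 100
= 88.4200%

88.4200%


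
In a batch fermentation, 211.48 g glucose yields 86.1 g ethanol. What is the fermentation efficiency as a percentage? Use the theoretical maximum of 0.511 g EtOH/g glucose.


Fermentation efficiency = (actual / (0.511 * glucose)) * 100
= (86.1 / (0.511 * 211.48)) * 100
= 79.6733%

79.6733%


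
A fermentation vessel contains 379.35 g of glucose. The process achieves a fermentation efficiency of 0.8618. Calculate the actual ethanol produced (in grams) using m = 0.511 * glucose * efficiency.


Actual ethanol: m = 0.511 * 379.35 * 0.8618
m = 167.0581 g

167.0581 g


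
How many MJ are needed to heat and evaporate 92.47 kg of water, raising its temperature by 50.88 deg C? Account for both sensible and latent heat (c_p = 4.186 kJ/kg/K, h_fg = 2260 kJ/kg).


E = m_water * (4.186 * dT + 2260) / 1000
= 92.47 * (4.186 * 50.88 + 2260) / 1000
= 228.6768 MJ

228.6768 MJ


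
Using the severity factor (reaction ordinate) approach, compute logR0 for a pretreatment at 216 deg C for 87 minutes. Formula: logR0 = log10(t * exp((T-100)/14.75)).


logR0 = log10(t * exp((T - 100) / 14.75))
= log10(87 * exp((216 - 100) / 14.75))
= 5.3550

5.3550


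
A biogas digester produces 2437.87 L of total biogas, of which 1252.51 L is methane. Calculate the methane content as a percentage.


CH4% = V_CH4 / V_total * 100
= 1252.51 / 2437.87 * 100
= 51.3772%

51.3772%


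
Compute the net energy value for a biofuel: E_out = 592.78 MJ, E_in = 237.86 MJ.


NEV = E_out - E_in
= 592.78 - 237.86
= 354.9200 MJ

354.9200 MJ


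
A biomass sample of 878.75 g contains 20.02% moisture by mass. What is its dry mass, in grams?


Wd = Ww * (1 - MC/100)
= 878.75 * (1 - 20.02/100)
= 702.8243 g

702.8243 g


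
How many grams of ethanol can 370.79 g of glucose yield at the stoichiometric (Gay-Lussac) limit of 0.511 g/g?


Theoretical ethanol yield: m_EtOH = 0.511 * m_glucose
m_EtOH = 0.511 * 370.79 = 189.4737 g

189.4737 g


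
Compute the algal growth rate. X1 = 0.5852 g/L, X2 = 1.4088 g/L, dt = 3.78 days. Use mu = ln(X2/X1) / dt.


mu = ln(X2/X1) / dt
= ln(1.4088/0.5852) / 3.78
= 0.2324 per day

0.2324 per day


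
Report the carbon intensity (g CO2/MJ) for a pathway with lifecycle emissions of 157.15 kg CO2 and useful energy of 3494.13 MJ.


CI = CO2 * 1000 / E
= 157.15 * 1000 / 3494.13
= 44.9754 g CO2/MJ

44.9754 g CO2/MJ


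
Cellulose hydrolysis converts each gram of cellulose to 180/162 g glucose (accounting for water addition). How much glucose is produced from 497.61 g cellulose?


glucose = cellulose * 180/162
= 497.61 * 180/162
= 552.9000 g

552.9000 g


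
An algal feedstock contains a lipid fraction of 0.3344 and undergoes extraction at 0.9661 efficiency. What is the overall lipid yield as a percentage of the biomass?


Y = lipid_content * extraction_eff * 100
= 0.3344 * 0.9661 * 100
= 32.3064%

32.3064%


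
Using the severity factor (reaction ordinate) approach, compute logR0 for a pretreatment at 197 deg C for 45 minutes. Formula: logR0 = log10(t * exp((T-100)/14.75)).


logR0 = log10(t * exp((T - 100) / 14.75))
= log10(45 * exp((197 - 100) / 14.75))
= 4.5093

4.5093


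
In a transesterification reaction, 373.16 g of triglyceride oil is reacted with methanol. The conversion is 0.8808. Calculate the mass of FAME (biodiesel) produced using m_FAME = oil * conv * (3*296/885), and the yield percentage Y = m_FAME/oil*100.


m_FAME = oil * conv * (3 * 296 / 885) = oil * conv * (888/885)
= 373.16 * 0.8808 * 888 / 885
= 329.7935 g
Y = m_FAME / oil * 100 = conv * (888/885) * 100
= 0.8808 * 888 / 885 * 100
= 88.38%

329.7935 g FAME; Y = 88.38%


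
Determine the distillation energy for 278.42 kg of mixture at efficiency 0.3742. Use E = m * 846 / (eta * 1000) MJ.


E = m * 846 / (eta * 1000)
= 278.42 * 846 / (0.3742 * 1000)
= 629.4584 MJ

629.4584 MJ
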